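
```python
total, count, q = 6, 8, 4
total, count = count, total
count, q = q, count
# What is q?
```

Trace:
`total, count, q = 6, 8, 4` → total = 6; count = 8; q = 4
`total, count = count, total` → total = 8; count = 6
`count, q = q, count` → count = 4; q = 6
So q = 6

Answer: 6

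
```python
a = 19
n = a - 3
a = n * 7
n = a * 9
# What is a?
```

Trace:
`a = 19` → a = 19
`n = a - 3` → n = 16
`a = n * 7` → a = 112
`n = a * 9` → n = 1008
So a = 112

Answer: 112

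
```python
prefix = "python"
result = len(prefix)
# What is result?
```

Trace:
`prefix = "python"` → prefix = 'python'
`result = len(prefix)` → result = 6
So result = 6

Answer: 6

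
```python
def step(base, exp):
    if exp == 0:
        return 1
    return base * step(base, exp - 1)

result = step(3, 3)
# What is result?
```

step(3, 3) = 3 * 3 * 3 = 27

Answer: 27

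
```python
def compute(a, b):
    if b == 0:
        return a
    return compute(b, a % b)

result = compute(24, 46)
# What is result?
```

compute(24, 46) -> compute(46, 24) -> compute(24, 22) -> compute(22, 2) -> compute(2, 0) -> 2

Answer: 2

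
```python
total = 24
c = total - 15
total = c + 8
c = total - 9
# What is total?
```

Trace:
`total = 24` → total = 24
`c = total - 15` → c = 9
`total = c + 8` → total = 17
`c = total - 9` → c = 8
So total = 17

Answer: 17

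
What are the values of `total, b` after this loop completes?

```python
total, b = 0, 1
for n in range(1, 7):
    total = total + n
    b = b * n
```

Sum and factorial of 1 to 6
`total, b` takes the values: (0, 1) → (1, 1) → (3, 1) → (3, 2) → (6, 2) → (6, 6) → (10, 6) → (10, 24) → (15, 24) → (15, 120) → (21, 120) → (21, 720)

Answer: 21, 720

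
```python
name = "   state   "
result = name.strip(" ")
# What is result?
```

Trace:
`name = "   state   "` → name = '   state   '
`result = name.strip(" ")` → result = 'state'
So result = 'state'

Answer: 'state'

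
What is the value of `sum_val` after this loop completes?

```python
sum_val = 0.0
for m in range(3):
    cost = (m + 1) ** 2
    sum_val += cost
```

Sum of squared losses 1² + 2² + ... + 3²
`sum_val` takes the values: 0.0 → 1.0 → 5.0 → 14.0

Answer: 14.0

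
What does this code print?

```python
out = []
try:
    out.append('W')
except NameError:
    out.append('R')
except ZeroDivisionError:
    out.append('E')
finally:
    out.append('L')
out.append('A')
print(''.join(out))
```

Execution trace: 'W' (try body, no exception) → 'L' (finally) → 'A' (after the try/except). Output: WLA

Answer: WLA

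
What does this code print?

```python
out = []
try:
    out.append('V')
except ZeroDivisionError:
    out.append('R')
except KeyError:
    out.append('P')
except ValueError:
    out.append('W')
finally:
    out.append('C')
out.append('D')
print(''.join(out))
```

Execution trace: 'V' (try body, no exception) → 'C' (finally) → 'D' (after the try/except). Output: VCD

Answer: VCD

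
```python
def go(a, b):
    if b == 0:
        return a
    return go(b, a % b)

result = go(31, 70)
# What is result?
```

go(31, 70) -> go(70, 31) -> go(31, 8) -> go(8, 7) -> go(7, 1) -> go(1, 0) -> 1

Answer: 1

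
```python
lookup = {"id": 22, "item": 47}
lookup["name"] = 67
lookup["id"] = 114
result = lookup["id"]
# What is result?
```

Trace:
`lookup = {"id": 22, "item": 47}` → lookup = {'id': 22, 'item': 47}
`lookup["name"] = 67` → lookup = {'id': 22, 'item': 47, 'name': 67}
`lookup["id"] = 114` → lookup = {'id': 114, 'item': 47, 'name': 67}
`result = lookup["id"]` → result = 114
So result = 114

Answer: 114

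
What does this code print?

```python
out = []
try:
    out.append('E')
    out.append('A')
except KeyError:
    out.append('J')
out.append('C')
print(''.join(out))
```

Execution trace: 'E' (try body) → 'A' (try body, no exception) → 'C' (after the try/except). Output: EAC

Answer: EAC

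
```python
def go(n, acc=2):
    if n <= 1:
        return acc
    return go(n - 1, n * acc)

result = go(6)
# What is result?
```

Accumulator trace (n, acc): (6, 2) -> (5, 12) -> (4, 60) -> (3, 240) -> (2, 720) -> (1, 1440) -> return 1440

Answer: 1440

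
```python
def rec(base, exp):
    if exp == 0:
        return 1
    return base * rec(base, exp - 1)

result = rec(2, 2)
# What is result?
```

rec(2, 2) = 2 * 2 = 4

Answer: 4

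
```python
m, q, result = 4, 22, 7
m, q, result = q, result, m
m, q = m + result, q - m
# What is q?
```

Trace:
`m, q, result = 4, 22, 7` → m = 4; q = 22; result = 7
`m, q, result = q, result, m` → m = 22; q = 7; result = 4
`m, q = m + result, q - m` → m = 26; q = -15
So q = -15

Answer: -15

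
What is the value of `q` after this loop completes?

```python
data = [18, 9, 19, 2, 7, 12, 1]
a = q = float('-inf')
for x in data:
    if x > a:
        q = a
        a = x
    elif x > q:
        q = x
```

Second largest (with repeats) in [18, 9, 19, 2, 7, 12, 1]
`q` takes the values: -inf → 9 → 18

Answer: 18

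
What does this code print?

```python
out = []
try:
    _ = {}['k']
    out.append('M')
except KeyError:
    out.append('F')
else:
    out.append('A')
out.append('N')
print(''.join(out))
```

Execution trace: 'F' (except KeyError) → 'N' (after the try/except). Output: FN

Answer: FN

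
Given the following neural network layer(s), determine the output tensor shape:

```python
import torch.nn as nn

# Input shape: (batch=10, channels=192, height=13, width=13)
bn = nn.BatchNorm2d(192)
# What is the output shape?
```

Input: (10, 192, 13, 13) -> Output: (10, 192, 13, 13)

Answer: (10, 192, 13, 13)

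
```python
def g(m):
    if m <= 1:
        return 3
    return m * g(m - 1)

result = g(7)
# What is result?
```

g(7) = 7 * 6 * 5 * 4 * 3 * 2 * 3 = 15120

Answer: 15120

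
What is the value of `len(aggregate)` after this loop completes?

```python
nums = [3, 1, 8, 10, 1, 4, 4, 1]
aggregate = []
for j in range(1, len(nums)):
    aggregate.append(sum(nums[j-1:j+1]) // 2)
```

Number of 2-element averages
`aggregate` takes the values: [] → [2] → [2, 4] → [2, 4, 9] → [2, 4, 9, 5] → [2, 4, 9, 5, 2] → [2, 4, 9, 5, 2, 4] → [2, 4, 9, 5, 2, 4, 2]
So `len(aggregate)` = 7

Answer: 7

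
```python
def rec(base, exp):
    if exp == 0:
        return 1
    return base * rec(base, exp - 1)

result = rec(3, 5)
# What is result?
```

rec(3, 5) = 3 * 3 * 3 * 3 * 3 = 243

Answer: 243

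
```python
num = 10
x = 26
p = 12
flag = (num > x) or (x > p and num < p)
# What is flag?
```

Trace:
`num = 10` → num = 10
`x = 26` → x = 26
`p = 12` → p = 12
`flag = (num > x) or (x > p and num < p)` → flag = True
So flag = True

Answer: True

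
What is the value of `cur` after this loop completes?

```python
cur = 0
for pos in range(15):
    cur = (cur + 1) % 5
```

Increment mod 5, 15 times = 0
`cur` takes the values: 0 → 1 → 2 → 3 → 4 → 0 → 1 → 2 → 3 → 4 → 0 → 1 → 2 → 3 → 4 → 0

Answer: 0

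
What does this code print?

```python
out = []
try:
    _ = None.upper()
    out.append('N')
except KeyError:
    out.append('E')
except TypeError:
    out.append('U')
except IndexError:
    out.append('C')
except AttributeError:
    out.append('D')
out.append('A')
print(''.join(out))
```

Execution trace: 'D' (except AttributeError) → 'A' (after the try/except). Output: DA

Answer: DA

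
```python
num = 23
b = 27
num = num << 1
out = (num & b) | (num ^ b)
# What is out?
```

Trace:
`num = 23` → num = 23
`b = 27` → b = 27
`num = num << 1` → num = 46
`out = (num & b) | (num ^ b)` → out = 63
So out = 63

Answer: 63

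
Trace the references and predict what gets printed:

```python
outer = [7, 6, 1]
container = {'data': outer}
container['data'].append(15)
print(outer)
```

Key concept: dict holds reference to list.
Step by step:
`outer = [7, 6, 1]` → outer = [7, 6, 1]
`container = {'data': outer}` → container = {'data': [7, 6, 1]}
`container['data'].append(15)` → outer = [7, 6, 1, 15]; container = {'data': [7, 6, 1, 15]}
`print(outer)` → prints [7, 6, 1, 15]

Answer: [7, 6, 1, 15]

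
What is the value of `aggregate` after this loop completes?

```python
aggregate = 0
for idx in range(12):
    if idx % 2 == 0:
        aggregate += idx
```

Sum of even numbers 0 to 11
`aggregate` takes the values: 0 → 2 → 6 → 12 → 20 → 30

Answer: 30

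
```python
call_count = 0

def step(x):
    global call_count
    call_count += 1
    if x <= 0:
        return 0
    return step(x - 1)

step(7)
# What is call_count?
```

Linear recursion stepping by 1: 8 calls from x=7 down to ≤0.

Answer: 8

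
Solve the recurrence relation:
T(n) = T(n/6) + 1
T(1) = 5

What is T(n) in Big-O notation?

Each step divides n by 6 and adds 1. After log_6(n) steps we reach T(1)=5. So T(n) = 1·log_6(n) + 5 = O(log n).

Answer: O(log n)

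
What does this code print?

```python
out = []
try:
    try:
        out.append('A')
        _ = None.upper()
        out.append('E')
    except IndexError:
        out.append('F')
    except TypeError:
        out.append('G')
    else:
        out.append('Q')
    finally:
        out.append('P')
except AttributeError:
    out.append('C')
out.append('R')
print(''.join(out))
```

Execution trace: 'A' (try body) → 'P' (finally) → 'C' (outer except AttributeError) → 'R' (after the try/except). Output: APCR

Answer: APCR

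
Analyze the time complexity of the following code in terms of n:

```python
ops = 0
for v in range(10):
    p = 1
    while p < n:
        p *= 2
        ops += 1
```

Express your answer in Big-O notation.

Each loop level contributes: 1 × log n. Multiplying the contributions gives O(log n).

Answer: O(log n)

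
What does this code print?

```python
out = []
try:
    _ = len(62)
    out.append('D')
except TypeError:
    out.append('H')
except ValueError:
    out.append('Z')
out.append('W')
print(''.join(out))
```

Execution trace: 'H' (except TypeError) → 'W' (after the try/except). Output: HW

Answer: HW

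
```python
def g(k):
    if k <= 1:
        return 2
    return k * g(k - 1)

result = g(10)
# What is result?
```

g(10) = 10 * 9 * 8 * 7 * 6 * 5 * 4 * 3 * 2 * 2 = 7257600

Answer: 7257600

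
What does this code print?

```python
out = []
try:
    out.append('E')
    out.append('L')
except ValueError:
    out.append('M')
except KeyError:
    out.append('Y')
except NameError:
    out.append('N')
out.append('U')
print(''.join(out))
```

Execution trace: 'E' (try body) → 'L' (try body, no exception) → 'U' (after the try/except). Output: ELU

Answer: ELU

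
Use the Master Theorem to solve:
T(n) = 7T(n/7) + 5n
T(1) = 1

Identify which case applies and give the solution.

a=7, b=7, f(n)=5n. log_7(7) = 1. Since c=1 = 1, Case 2 applies: T(n) = Θ(n^log_b(a) · log n) = O(n log n).

Answer: O(n log n) - Case 2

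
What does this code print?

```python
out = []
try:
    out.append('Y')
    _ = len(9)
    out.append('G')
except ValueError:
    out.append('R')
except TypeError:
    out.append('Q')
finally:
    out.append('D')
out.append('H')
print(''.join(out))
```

Execution trace: 'Y' (try body) → 'Q' (except TypeError) → 'D' (finally) → 'H' (after the try/except). Output: YQDH

Answer: YQDH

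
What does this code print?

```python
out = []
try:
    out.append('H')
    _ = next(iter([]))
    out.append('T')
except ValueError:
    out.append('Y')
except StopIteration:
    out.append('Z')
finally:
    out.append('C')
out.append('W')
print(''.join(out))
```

Execution trace: 'H' (try body) → 'Z' (except StopIteration) → 'C' (finally) → 'W' (after the try/except). Output: HZCW

Answer: HZCW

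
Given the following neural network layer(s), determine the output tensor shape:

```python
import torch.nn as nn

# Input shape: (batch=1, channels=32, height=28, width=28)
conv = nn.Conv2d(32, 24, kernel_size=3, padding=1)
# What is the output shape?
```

Input: (1, 32, 28, 28) -> Output: (1, 24, 28, 28)

Answer: (1, 24, 28, 28)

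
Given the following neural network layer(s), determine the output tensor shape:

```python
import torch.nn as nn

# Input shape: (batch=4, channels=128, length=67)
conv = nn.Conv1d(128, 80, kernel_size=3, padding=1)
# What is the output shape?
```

Input: (4, 128, 67) -> Output: (4, 80, 67)

Answer: (4, 80, 67)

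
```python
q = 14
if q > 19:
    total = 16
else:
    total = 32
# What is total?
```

Trace:
`q = 14` → q = 14
`if q > 19: ...` → q > 19 is False, take else branch → total = 32
So total = 32

Answer: 32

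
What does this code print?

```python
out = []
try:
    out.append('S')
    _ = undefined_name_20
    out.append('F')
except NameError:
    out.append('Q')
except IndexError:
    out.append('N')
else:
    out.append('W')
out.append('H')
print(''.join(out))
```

Execution trace: 'S' (try body) → 'Q' (except NameError) → 'H' (after the try/except). Output: SQH

Answer: SQH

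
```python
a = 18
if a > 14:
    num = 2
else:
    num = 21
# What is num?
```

Trace:
`a = 18` → a = 18
`if a > 14: ...` → a > 14 is True → num = 2
So num = 2

Answer: 2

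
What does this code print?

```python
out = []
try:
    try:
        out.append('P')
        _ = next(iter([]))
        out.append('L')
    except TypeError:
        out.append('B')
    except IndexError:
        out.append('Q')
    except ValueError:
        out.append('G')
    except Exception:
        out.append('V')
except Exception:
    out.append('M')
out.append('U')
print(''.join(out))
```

Execution trace: 'P' (inner try body) → 'V' (inner except Exception) → 'U' (after the try/except). Output: PVU

Answer: PVU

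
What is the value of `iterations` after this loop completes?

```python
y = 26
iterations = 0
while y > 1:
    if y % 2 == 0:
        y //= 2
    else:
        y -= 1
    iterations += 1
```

Steps to reduce 26 to 1
`iterations` takes the values: 0 → 1 → 2 → 3 → 4 → 5 → 6

Answer: 6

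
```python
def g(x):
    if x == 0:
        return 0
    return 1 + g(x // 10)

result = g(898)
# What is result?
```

Count of digits of 898: 3

Answer: 3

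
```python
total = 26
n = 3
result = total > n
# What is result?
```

Trace:
`total = 26` → total = 26
`n = 3` → n = 3
`result = total > n` → result = True
So result = True

Answer: True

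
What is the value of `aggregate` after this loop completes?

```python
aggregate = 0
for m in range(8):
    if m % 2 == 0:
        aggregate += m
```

Sum of even numbers 0 to 7
`aggregate` takes the values: 0 → 2 → 6 → 12

Answer: 12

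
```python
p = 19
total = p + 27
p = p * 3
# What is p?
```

Trace:
`p = 19` → p = 19
`total = p + 27` → total = 46
`p = p * 3` → p = 57
So p = 57

Answer: 57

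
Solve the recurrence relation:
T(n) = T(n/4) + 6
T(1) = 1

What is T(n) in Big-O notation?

Each step divides n by 4 and adds 6. After log_4(n) steps we reach T(1)=1. So T(n) = 6·log_4(n) + 1 = O(log n).

Answer: O(log n)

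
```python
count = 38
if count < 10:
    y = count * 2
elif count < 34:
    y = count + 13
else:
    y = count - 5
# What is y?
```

Trace:
`count = 38` → count = 38
`if count < 10: ...` → count < 10 is False, count < 34 is False, take else branch → y = 33
So y = 33

Answer: 33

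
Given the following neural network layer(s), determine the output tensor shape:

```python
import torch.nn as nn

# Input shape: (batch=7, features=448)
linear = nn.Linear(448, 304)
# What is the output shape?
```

Input: (7, 448) -> Output: (7, 304)

Answer: (7, 304)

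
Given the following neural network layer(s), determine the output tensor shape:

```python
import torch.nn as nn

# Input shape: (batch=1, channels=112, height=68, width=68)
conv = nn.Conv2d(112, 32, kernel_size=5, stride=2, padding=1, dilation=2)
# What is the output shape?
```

Input: (1, 112, 68, 68) -> Output: (1, 32, 31, 31)

Answer: (1, 32, 31, 31)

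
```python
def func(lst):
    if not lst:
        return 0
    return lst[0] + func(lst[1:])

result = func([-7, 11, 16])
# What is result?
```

(-7) + 11 + 16 + 0 = 20

Answer: 20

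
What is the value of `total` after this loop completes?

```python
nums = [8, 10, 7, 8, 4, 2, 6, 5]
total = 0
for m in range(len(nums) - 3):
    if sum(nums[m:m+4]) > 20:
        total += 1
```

Count windows with sum > 20
`total` takes the values: 0 → 1 → 2 → 3

Answer: 3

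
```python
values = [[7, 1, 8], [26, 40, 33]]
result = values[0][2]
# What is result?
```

Trace:
`values = [[7, 1, 8], [26, 40, 33]]` → values = [[7, 1, 8], [26, 40, 33]]
`result = values[0][2]` → result = 8
So result = 8

Answer: 8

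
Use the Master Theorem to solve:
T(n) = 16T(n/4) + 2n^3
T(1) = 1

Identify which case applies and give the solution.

a=16, b=4, f(n)=2n^3. log_4(16) = 2. Since c=3 > 2 and the regularity condition holds (16(n/4)^3 = (16/4^3)n^3 with 16/4^3 < 1), Case 3 applies: T(n) = Θ(f(n)) = O(n^3).

Answer: O(n^3) - Case 3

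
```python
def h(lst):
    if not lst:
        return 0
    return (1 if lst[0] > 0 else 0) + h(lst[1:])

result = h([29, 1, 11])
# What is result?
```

Count of positive elements in [29, 1, 11] = 3

Answer: 3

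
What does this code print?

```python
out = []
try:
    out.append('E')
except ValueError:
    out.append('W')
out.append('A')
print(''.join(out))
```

Execution trace: 'E' (try body, no exception) → 'A' (after the try/except). Output: EA

Answer: EA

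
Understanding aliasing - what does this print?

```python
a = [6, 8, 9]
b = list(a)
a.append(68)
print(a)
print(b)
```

Key concept: list() constructor creates copy.
Step by step:
`a = [6, 8, 9]` → a = [6, 8, 9]
`b = list(a)` → b = [6, 8, 9]
`a.append(68)` → a = [6, 8, 9, 68]
`print(a)` → prints [6, 8, 9, 68]
`print(b)` → prints [6, 8, 9]

Answer:
[6, 8, 9, 68]
[6, 8, 9]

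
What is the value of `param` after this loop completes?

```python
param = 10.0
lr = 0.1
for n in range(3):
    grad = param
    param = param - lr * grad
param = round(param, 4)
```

Gradient descent: w = 10.0 * (1 - 0.1)^3
`param` takes the values: 10.0 → 9.0 → 8.1 → 7.29

Answer: 7.29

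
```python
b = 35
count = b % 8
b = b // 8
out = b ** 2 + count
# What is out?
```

Trace:
`b = 35` → b = 35
`count = b % 8` → count = 3
`b = b // 8` → b = 4
`out = b ** 2 + count` → out = 19
So out = 19

Answer: 19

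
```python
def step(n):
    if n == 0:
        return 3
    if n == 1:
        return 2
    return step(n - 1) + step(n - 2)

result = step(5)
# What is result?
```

Build up from base cases: step(0)=3, step(1)=2, step(2)=5, step(3)=7, step(4)=12, step(5)=19

Answer: 19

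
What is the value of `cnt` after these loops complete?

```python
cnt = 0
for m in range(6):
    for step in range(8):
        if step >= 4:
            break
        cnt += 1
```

Inner breaks at 4, outer runs 6 times
`cnt` takes the values: 0 → 1 → 2 → 3 → 4 → 5 → 6 → 7 → 8 → 9 → 10 → 11 → 12 → 13 → 14 → 15 → 16 → 17 → 18 → 19 → 20 → 21 → 22 → 23 → 24

Answer: 24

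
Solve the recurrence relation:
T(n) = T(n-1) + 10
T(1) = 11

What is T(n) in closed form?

Unrolling: T(n) = T(1) + 10·(n-1) = 11 + 10(n-1) = 10n + 1.

Answer: T(n) = 10n + 1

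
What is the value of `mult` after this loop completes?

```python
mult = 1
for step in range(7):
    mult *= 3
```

3^7 = 2187
`mult` takes the values: 1 → 3 → 9 → 27 → 81 → 243 → 729 → 2187

Answer: 2187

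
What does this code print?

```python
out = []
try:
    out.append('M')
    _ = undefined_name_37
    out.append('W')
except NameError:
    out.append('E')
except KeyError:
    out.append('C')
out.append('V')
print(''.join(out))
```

Execution trace: 'M' (try body) → 'E' (except NameError) → 'V' (after the try/except). Output: MEV

Answer: MEV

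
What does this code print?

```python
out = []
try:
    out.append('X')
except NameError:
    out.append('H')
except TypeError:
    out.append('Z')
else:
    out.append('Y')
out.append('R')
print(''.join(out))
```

Execution trace: 'X' (try body, no exception) → 'Y' (else) → 'R' (after the try/except). Output: XYR

Answer: XYR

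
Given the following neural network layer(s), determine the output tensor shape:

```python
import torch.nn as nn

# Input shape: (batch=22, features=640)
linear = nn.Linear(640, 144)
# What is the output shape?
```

Input: (22, 640) -> Output: (22, 144)

Answer: (22, 144)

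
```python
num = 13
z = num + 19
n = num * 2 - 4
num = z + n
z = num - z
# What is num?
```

Trace:
`num = 13` → num = 13
`z = num + 19` → z = 32
`n = num * 2 - 4` → n = 22
`num = z + n` → num = 54
`z = num - z` → z = 22
So num = 54

Answer: 54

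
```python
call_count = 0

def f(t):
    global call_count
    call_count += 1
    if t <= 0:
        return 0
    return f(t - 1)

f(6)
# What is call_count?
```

Linear recursion stepping by 1: 7 calls from t=6 down to ≤0.

Answer: 7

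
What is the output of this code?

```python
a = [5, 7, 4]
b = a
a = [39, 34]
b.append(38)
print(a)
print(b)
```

Key concept: rebinding vs mutation: a is rebound to a new list, b still points at the original.
Step by step:
`a = [5, 7, 4]` → a = [5, 7, 4]
`b = a` → b = [5, 7, 4] (same object as a)
`a = [39, 34]` → a = [39, 34]
`b.append(38)` → b = [5, 7, 4, 38]
`print(a)` → prints [39, 34]
`print(b)` → prints [5, 7, 4, 38]

Answer:
[39, 34]
[5, 7, 4, 38]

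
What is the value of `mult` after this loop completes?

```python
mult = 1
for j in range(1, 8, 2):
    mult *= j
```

Product of 1, 3, 5, ... up to 7
`mult` takes the values: 1 → 3 → 15 → 105

Answer: 105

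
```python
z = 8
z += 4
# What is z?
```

Trace:
`z = 8` → z = 8
`z += 4` → z = 12
So z = 12

Answer: 12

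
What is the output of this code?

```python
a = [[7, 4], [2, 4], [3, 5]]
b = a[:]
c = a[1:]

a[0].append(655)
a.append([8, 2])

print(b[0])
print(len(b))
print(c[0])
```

Key concept: slice with nested mutation.
Step by step:
`a = [[7, 4], [2, 4], [3, 5]]` → a = [[7, 4], [2, 4], [3, 5]]
`b = a[:]` → b = [[7, 4], [2, 4], [3, 5]]
`c = a[1:]` → c = [[2, 4], [3, 5]]
`a[0].append(655)` → a = [[7, 4, 655], [2, 4], [3, 5]]; b = [[7, 4, 655], [2, 4], [3, 5]]
`a.append([8, 2])` → a = [[7, 4, 655], [2, 4], [3, 5], [8, 2]]
`print(b[0])` → prints [7, 4, 655]
`print(len(b))` → prints 3
`print(c[0])` → prints [2, 4]

Answer:
[7, 4, 655]
3
[2, 4]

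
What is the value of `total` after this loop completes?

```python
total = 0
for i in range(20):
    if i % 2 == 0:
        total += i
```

Sum of even numbers 0 to 19
`total` takes the values: 0 → 2 → 6 → 12 → 20 → 30 → 42 → 56 → 72 → 90

Answer: 90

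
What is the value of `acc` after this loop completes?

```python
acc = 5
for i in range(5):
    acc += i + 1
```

Start at 5, add 1 to 5 = 20
`acc` takes the values: 5 → 6 → 8 → 11 → 15 → 20

Answer: 20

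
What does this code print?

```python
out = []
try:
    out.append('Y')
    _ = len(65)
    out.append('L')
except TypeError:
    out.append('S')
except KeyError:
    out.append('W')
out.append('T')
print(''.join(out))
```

Execution trace: 'Y' (try body) → 'S' (except TypeError) → 'T' (after the try/except). Output: YST

Answer: YST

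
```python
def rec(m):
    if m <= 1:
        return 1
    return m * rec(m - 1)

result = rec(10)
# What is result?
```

rec(10) = 10 * 9 * 8 * 7 * 6 * 5 * 4 * 3 * 2 * 1 = 3628800

Answer: 3628800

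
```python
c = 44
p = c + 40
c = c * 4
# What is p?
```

Trace:
`c = 44` → c = 44
`p = c + 40` → p = 84
`c = c * 4` → c = 176
So p = 84

Answer: 84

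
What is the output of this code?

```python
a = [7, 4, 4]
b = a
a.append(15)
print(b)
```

Key concept: basic list aliasing.
Step by step:
`a = [7, 4, 4]` → a = [7, 4, 4]
`b = a` → b = [7, 4, 4] (same object as a)
`a.append(15)` → a = [7, 4, 4, 15] (same object as b); b = [7, 4, 4, 15] (same object as a)
`print(b)` → prints [7, 4, 4, 15]

Answer: [7, 4, 4, 15]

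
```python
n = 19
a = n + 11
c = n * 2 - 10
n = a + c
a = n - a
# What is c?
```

Trace:
`n = 19` → n = 19
`a = n + 11` → a = 30
`c = n * 2 - 10` → c = 28
`n = a + c` → n = 58
`a = n - a` → a = 28
So c = 28

Answer: 28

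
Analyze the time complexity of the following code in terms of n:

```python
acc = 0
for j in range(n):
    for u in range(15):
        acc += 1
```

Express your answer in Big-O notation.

Each loop level contributes: n × 1. Multiplying the contributions gives O(n).

Answer: O(n)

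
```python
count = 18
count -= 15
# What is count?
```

Trace:
`count = 18` → count = 18
`count -= 15` → count = 3
So count = 3

Answer: 3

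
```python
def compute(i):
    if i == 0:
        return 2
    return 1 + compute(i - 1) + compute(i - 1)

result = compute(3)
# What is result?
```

compute(i) = 1 + 2·compute(i-1), compute(0)=2. Closed form: (2+1)·2^3 - 1 = 23.

Answer: 23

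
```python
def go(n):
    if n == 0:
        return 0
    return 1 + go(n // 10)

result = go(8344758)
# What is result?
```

Count of digits of 8344758: 7

Answer: 7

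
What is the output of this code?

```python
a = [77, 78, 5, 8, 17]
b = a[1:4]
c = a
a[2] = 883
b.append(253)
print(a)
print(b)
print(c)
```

Key concept: slice vs alias.
Step by step:
`a = [77, 78, 5, 8, 17]` → a = [77, 78, 5, 8, 17]
`b = a[1:4]` → b = [78, 5, 8]
`c = a` → c = [77, 78, 5, 8, 17] (same object as a)
`a[2] = 883` → a = [77, 78, 883, 8, 17] (same object as c); c = [77, 78, 883, 8, 17] (same object as a)
`b.append(253)` → b = [78, 5, 8, 253]
`print(a)` → prints [77, 78, 883, 8, 17]
`print(b)` → prints [78, 5, 8, 253]
`print(c)` → prints [77, 78, 883, 8, 17]

Answer:
[77, 78, 883, 8, 17]
[78, 5, 8, 253]
[77, 78, 883, 8, 17]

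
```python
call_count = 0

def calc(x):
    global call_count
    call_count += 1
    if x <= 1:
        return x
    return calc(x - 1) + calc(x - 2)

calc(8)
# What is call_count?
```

Calls(x) = 1 + Calls(x-1) + Calls(x-2); Calls(0)=Calls(1)=1. For x=8 this gives 67.

Answer: 67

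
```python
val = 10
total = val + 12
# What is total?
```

Trace:
`val = 10` → val = 10
`total = val + 12` → total = 22
So total = 22

Answer: 22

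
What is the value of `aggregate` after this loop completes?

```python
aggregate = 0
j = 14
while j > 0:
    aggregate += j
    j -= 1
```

Sum 14 down to 1
`aggregate` takes the values: 0 → 14 → 27 → 39 → 50 → 60 → 69 → 77 → 84 → 90 → 95 → 99 → 102 → 104 → 105

Answer: 105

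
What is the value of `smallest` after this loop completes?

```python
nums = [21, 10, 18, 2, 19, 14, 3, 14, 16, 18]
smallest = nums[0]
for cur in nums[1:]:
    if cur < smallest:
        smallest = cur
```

Minimum of [21, 10, 18, 2, 19, 14, 3, 14, 16, 18]
`smallest` takes the values: 21 → 10 → 2

Answer: 2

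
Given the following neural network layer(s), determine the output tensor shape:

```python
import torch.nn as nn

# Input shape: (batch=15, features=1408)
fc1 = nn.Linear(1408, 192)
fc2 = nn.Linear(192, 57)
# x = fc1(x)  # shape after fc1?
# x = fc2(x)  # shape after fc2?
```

Input: (15, 1408) -> after fc1: (15, 192) -> Output: (15, 57)

Answer: (15, 57)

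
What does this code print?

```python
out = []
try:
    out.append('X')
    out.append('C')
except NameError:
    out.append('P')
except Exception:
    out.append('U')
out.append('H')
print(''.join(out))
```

Execution trace: 'X' (try body) → 'C' (try body, no exception) → 'H' (after the try/except). Output: XCH

Answer: XCH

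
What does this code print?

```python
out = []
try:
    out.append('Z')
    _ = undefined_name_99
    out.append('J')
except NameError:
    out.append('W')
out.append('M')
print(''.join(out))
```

Execution trace: 'Z' (try body) → 'W' (except NameError) → 'M' (after the try/except). Output: ZWM

Answer: ZWM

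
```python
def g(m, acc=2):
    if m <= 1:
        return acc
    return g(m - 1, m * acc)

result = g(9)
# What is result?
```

Accumulator trace (n, acc): (9, 2) -> (8, 18) -> (7, 144) -> (6, 1008) -> (5, 6048) -> (4, 30240) -> (3, 120960) -> (2, 362880) -> (1, 725760) -> return 725760

Answer: 725760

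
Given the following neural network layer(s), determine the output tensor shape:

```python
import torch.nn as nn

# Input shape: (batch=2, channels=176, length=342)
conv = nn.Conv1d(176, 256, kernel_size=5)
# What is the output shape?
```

Input: (2, 176, 342) -> Output: (2, 256, 338)

Answer: (2, 256, 338)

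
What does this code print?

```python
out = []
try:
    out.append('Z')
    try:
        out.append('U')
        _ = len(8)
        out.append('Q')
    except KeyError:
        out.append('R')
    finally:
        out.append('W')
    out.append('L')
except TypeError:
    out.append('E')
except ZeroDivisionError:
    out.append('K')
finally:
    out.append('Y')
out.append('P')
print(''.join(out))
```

Execution trace: 'Z' (try body) → 'U' (inner try body) → 'W' (inner finally) → 'E' (except TypeError) → 'Y' (finally) → 'P' (after the try/except). Output: ZUWEYP

Answer: ZUWEYP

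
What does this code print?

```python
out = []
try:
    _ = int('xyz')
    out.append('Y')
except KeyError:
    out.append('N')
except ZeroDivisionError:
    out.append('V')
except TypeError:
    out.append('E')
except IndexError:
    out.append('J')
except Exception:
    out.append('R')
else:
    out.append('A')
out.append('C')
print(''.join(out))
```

Execution trace: 'R' (except Exception) → 'C' (after the try/except). Output: RC

Answer: RC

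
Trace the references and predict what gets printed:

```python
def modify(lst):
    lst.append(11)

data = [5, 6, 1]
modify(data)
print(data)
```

Key concept: function modifies passed list.
Step by step:
`data = [5, 6, 1]` → data = [5, 6, 1]
`modify(data)` → data = [5, 6, 1, 11]
`print(data)` → prints [5, 6, 1, 11]

Answer: [5, 6, 1, 11]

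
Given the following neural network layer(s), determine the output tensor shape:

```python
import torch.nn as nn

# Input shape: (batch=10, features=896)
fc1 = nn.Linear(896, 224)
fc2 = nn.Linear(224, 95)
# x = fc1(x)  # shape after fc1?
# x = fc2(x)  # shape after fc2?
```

Input: (10, 896) -> after fc1: (10, 224) -> Output: (10, 95)

Answer: (10, 95)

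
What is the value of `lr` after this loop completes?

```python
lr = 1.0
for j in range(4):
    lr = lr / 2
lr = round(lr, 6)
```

Halving LR 4 times: 1 / 2^4
`lr` takes the values: 1.0 → 0.5 → 0.25 → 0.125 → 0.0625

Answer: 0.0625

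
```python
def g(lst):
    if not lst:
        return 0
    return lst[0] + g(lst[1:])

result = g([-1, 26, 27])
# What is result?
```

(-1) + 26 + 27 + 0 = 52

Answer: 52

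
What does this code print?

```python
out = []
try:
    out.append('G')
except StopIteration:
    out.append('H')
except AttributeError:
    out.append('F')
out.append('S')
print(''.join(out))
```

Execution trace: 'G' (try body, no exception) → 'S' (after the try/except). Output: GS

Answer: GS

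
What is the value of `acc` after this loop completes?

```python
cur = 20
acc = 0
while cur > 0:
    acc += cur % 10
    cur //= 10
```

Sum digits of 20
`acc` takes the values: 0 → 2

Answer: 2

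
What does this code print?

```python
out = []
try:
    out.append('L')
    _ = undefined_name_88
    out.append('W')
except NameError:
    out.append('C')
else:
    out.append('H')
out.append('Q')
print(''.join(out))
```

Execution trace: 'L' (try body) → 'C' (except NameError) → 'Q' (after the try/except). Output: LCQ

Answer: LCQ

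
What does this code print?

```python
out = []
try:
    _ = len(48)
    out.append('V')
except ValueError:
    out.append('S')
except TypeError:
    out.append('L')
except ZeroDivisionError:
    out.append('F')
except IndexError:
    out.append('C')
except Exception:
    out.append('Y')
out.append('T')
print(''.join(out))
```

Execution trace: 'L' (except TypeError) → 'T' (after the try/except). Output: LT

Answer: LT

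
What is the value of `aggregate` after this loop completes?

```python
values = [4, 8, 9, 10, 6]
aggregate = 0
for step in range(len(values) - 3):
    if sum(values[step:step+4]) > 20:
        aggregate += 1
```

Count windows with sum > 20
`aggregate` takes the values: 0 → 1 → 2

Answer: 2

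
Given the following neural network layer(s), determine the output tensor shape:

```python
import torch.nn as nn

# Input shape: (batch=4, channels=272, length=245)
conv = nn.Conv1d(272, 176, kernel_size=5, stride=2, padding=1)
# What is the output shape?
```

Input: (4, 272, 245) -> Output: (4, 176, 122)

Answer: (4, 176, 122)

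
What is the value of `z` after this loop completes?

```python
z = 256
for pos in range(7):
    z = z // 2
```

Halve 7 times: 256 // 2^7 = 2
`z` takes the values: 256 → 128 → 64 → 32 → 16 → 8 → 4 → 2

Answer: 2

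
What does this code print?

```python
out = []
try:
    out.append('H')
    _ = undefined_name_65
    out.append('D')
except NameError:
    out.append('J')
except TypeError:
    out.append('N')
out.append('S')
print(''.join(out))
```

Execution trace: 'H' (try body) → 'J' (except NameError) → 'S' (after the try/except). Output: HJS

Answer: HJS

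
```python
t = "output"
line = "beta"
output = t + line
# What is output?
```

Trace:
`t = "output"` → t = 'output'
`line = "beta"` → line = 'beta'
`output = t + line` → output = 'outputbeta'
So output = 'outputbeta'

Answer: 'outputbeta'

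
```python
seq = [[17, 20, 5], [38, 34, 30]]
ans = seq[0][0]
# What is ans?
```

Trace:
`seq = [[17, 20, 5], [38, 34, 30]]` → seq = [[17, 20, 5], [38, 34, 30]]
`ans = seq[0][0]` → ans = 17
So ans = 17

Answer: 17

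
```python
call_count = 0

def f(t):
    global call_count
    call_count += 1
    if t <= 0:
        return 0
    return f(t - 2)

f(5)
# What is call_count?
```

Linear recursion stepping by 2: 4 calls from t=5 down to ≤0.

Answer: 4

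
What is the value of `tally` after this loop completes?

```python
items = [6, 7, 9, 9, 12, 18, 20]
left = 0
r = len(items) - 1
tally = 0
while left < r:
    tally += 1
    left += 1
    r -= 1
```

Iterations until pointers meet (list length 7)
`tally` takes the values: 0 → 1 → 2 → 3

Answer: 3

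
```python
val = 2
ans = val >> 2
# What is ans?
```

Trace:
`val = 2` → val = 2
`ans = val >> 2` → ans = 0
So ans = 0

Answer: 0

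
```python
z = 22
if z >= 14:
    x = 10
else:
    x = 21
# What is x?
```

Trace:
`z = 22` → z = 22
`if z >= 14: ...` → z >= 14 is True → x = 10
So x = 10

Answer: 10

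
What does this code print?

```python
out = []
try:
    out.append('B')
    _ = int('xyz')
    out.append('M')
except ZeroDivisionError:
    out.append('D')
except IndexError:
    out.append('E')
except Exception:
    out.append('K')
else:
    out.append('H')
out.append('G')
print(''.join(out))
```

Execution trace: 'B' (try body) → 'K' (except Exception) → 'G' (after the try/except). Output: BKG

Answer: BKG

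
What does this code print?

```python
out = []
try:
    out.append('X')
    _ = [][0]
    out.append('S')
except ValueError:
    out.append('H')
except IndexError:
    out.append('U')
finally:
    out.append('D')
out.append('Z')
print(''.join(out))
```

Execution trace: 'X' (try body) → 'U' (except IndexError) → 'D' (finally) → 'Z' (after the try/except). Output: XUDZ

Answer: XUDZ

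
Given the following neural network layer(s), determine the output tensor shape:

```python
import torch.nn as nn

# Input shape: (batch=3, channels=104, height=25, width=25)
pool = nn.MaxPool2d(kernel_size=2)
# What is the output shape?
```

Input: (3, 104, 25, 25) -> Output: (3, 104, 12, 12)

Answer: (3, 104, 12, 12)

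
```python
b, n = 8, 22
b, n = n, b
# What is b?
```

Trace:
`b, n = 8, 22` → b = 8; n = 22
`b, n = n, b` → b = 22; n = 8
So b = 22

Answer: 22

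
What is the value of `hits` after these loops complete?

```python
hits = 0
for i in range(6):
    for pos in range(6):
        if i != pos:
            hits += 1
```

6² - 6 (exclude diagonal)
`hits` takes the values: 0 → 1 → 2 → 3 → 4 → 5 → 6 → 7 → 8 → 9 → 10 → 11 → 12 → 13 → 14 → 15 → 16 → 17 → 18 → 19 → 20 → 21 → 22 → 23 → 24 → 25 → 26 → 27 → 28 → 29 → 30

Answer: 30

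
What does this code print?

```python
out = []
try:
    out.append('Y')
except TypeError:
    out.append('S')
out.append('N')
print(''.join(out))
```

Execution trace: 'Y' (try body, no exception) → 'N' (after the try/except). Output: YN

Answer: YN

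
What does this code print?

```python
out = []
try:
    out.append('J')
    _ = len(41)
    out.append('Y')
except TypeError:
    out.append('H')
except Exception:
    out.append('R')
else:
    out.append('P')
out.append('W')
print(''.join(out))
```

Execution trace: 'J' (try body) → 'H' (except TypeError) → 'W' (after the try/except). Output: JHW

Answer: JHW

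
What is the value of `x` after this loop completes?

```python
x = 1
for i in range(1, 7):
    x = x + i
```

Start at 1, add 1 through 6
`x` takes the values: 1 → 2 → 4 → 7 → 11 → 16 → 22

Answer: 22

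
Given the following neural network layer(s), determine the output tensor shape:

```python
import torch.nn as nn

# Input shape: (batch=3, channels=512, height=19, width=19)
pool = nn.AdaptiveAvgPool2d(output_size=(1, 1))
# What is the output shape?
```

Input: (3, 512, 19, 19) -> Output: (3, 512, 1, 1)

Answer: (3, 512, 1, 1)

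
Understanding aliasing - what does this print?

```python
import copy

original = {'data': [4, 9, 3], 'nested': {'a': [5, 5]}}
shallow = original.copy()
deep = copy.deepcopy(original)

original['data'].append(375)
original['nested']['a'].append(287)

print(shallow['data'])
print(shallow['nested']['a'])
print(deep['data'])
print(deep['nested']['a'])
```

Key concept: comparing shallow vs deep copy.
Step by step:
`original = {'data': [4, 9, 3], 'nested': {'a': [5, 5]}}` → original = {'data': [4, 9, 3], 'nested': {'a': [5, 5]}}
`shallow = original.copy()` → shallow = {'data': [4, 9, 3], 'nested': {'a': [5, 5]}}
`deep = copy.deepcopy(original)` → deep = {'data': [4, 9, 3], 'nested': {'a': [5, 5]}}
`original['data'].append(375)` → original = {'data': [4, 9, 3, 375], 'nested': {'a': [5, 5]}}; shallow = {'data': [4, 9, 3, 375], 'nested': {'a': [5, 5]}}
`original['nested']['a'].append(287)` → original = {'data': [4, 9, 3, 375], 'nested': {'a': [5, 5, 287]}}; shallow = {'data': [4, 9, 3, 375], 'nested': {'a': [5, 5, 287]}}
`print(shallow['data'])` → prints [4, 9, 3, 375]
`print(shallow['nested']['a'])` → prints [5, 5, 287]
`print(deep['data'])` → prints [4, 9, 3]
`print(deep['nested']['a'])` → prints [5, 5]

Answer:
[4, 9, 3, 375]
[5, 5, 287]
[4, 9, 3]
[5, 5]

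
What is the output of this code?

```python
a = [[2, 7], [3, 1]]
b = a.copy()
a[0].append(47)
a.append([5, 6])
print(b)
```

Key concept: shallow copy with nested lists.
Step by step:
`a = [[2, 7], [3, 1]]` → a = [[2, 7], [3, 1]]
`b = a.copy()` → b = [[2, 7], [3, 1]]
`a[0].append(47)` → a = [[2, 7, 47], [3, 1]]; b = [[2, 7, 47], [3, 1]]
`a.append([5, 6])` → a = [[2, 7, 47], [3, 1], [5, 6]]
`print(b)` → prints [[2, 7, 47], [3, 1]]

Answer: [[2, 7, 47], [3, 1]]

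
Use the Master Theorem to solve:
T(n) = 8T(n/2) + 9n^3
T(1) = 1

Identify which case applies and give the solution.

a=8, b=2, f(n)=9n^3. log_2(8) = 3. Since c=3 = 3, Case 2 applies: T(n) = Θ(n^log_b(a) · log n) = O(n^3 log n).

Answer: O(n^3 log n) - Case 2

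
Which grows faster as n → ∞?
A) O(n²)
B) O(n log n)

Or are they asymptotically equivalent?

O(n²) vs O(n log n): Higher order terms dominate.

Answer: A) O(n²) grows faster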